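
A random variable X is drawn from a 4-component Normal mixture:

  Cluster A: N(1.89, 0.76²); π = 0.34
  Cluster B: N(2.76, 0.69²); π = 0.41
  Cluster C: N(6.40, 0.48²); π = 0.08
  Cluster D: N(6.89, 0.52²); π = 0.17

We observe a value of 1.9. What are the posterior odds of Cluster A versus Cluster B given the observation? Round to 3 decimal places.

1.637

Since P(k|x) ∝ P(Z=k) f_k(x), the posterior odds are P(Z=i) f_i(x) / (P(Z=j) f_j(x)).
Component likelihoods at x = 1.9:
  L_A = 0.524879
  L_B = 0.265909
  L_C = 6.83065e-20
  L_D = 7.73837e-21
Posterior odds = (P(Z=A)·L_A) / (P(Z=B)·L_B) = (0.34·0.524879) / (0.41·0.265909) = 0.178459 / 0.109023 ≈ 1.637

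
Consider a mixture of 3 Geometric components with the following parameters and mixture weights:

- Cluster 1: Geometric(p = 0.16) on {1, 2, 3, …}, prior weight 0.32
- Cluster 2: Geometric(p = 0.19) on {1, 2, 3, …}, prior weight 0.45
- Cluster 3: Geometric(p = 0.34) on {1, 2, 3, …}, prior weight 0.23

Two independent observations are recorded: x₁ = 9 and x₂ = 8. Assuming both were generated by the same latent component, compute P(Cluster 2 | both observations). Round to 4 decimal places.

0.5139

P(component k | x) = π_k·f_k(x) / marginal(x), where marginal(x) = Σ_j π_j·f_j(x).
Since both observations come from the same component, the likelihood for component k is f_k(x₁)·f_k(x₂).
  f_1 = [0.16·(1−0.16)^8 = 0.16·0.247876 = 0.0396601] × [0.0472145] = 0.00187253
  f_2 = [0.19·(1−0.19)^8 = 0.19·0.185302 = 0.0352074] × [0.0434659] = 0.00153032
  f_3 = [0.34·(1−0.34)^8 = 0.34·0.0360041 = 0.0122414] × [0.0185475] = 0.000227048
Prior × likelihood for each component:
  π_1·f_1 = 0.32 × 0.00187253 = 0.00059921
  π_2·f_2 = 0.45 × 0.00153032 = 0.000688644
  π_3·f_3 = 0.23 × 0.000227048 = 5.22209e-05
Denominator: 0.00059921 + 0.000688644 + 5.22209e-05 = 0.00134008
P(Cluster 2 | data) = 0.000688644 / 0.00134008 ≈ 0.5139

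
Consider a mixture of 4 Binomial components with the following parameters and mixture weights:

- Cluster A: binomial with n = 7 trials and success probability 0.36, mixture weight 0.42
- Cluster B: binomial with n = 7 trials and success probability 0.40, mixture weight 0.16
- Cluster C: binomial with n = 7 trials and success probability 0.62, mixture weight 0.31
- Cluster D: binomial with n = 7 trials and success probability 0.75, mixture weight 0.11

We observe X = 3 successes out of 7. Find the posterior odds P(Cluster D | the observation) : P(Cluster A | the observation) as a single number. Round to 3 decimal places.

0.055

The posterior odds equal the prior odds times the likelihood ratio: (w_i/w_j)·(f_i(x)/f_j(x)).
Component likelihoods at x = 3 successes out of 7:
  p_A = C(7,3)·0.36^3·0.64^4 = 35·0.046656·0.167772 = 0.273965
  p_B = C(7,3)·0.40^3·0.60^4 = 35·0.064·0.1296 = 0.290304
  p_C = C(7,3)·0.62^3·0.38^4 = 35·0.238328·0.0208514 = 0.173931
  p_D = C(7,3)·0.75^3·0.25^4 = 35·0.421875·0.00390625 = 0.0576782
Posterior odds = (w_D·p_D) / (w_A·p_A) = (0.11·0.0576782) / (0.42·0.273965) = 0.0063446 / 0.115065 ≈ 0.055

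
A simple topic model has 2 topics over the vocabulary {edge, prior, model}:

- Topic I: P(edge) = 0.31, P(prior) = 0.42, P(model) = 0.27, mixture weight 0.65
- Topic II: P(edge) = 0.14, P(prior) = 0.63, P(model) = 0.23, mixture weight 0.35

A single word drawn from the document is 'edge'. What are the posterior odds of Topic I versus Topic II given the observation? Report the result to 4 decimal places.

4.1122

Posterior odds = (π_i f_i(x)) / (π_j f_j(x)); the normalising sum cancels.
Evaluate each component's likelihood at the observed value:
  f_I = 0.31
  f_II = 0.14
0.2015 / 0.049 ≈ 4.1122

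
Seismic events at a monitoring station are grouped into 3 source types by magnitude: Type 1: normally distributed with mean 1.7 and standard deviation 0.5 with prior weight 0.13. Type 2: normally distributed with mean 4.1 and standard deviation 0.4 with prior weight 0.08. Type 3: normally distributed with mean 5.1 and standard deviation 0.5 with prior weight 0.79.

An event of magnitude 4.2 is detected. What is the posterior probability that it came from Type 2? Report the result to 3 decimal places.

P(component k | x) = P(Z=k)·f_k(x) / marginal(x), where marginal(x) = Σ_j P(Z=j)·f_j(x).
Normal densities:
  L_1 = (1/(0.5·√(2π)))·exp(−(4.2−1.7)²/(2·0.5²)) = 0.797885·exp(-12.50000) = 2.97344e-06
  L_2 = (1/(0.4·√(2π)))·exp(−(4.2−4.1)²/(2·0.4²)) = 0.997356·exp(-0.03125) = 0.96667
  L_3 = (1/(0.5·√(2π)))·exp(−(4.2−5.1)²/(2·0.5²)) = 0.797885·exp(-1.62000) = 0.1579
Weight by the priors:
  P(Z=1)·L_1 = 0.13 × 2.97344e-06 = 3.86547e-07
  P(Z=2)·L_2 = 0.08 × 0.96667 = 0.0773336
  P(Z=3)·L_3 = 0.79 × 0.1579 = 0.124741
Normaliser: 3.86547e-07 + 0.0773336 + 0.124741 = 0.202075
P(Type 2 | data) ≈ 0.383

0.383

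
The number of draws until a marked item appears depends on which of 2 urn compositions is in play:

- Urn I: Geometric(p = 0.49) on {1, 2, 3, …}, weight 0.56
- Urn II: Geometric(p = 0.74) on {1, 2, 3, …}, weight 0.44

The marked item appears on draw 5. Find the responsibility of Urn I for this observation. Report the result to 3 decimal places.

Apply Bayes' rule: the posterior for each component is proportional to its prior times its likelihood at x.
Component likelihoods at x = 5:
  p_I = 0.49·(1−0.49)^4 = 0.49·0.067652 = 0.0331495
  p_II = 0.74·(1−0.74)^4 = 0.74·0.00456976 = 0.00338162
Weight by the priors:
  π_I·p_I = 0.56 × 0.0331495 = 0.0185637
  π_II·p_II = 0.44 × 0.00338162 = 0.00148791
Marginal: 0.0185637 + 0.00148791 = 0.0200516
So the posterior for Urn I is 0.0185637 / 0.0200516 ≈ 0.926.

0.926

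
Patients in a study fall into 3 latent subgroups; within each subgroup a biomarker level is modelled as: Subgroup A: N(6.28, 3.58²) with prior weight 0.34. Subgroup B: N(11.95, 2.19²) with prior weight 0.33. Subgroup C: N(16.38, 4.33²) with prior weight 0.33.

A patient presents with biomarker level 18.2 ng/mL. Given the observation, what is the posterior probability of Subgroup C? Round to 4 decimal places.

Posterior ∝ prior × likelihood, so P(k | x) ∝ π_k f_k(x); normalise over all components.
Evaluate each component's likelihood at the observed value:
  L_A = (1/(3.58·√(2π)))·exp(−(18.2−6.28)²/(2·3.58²)) = 0.111436·exp(-5.54315) = 0.000436183
  L_B = (1/(2.19·√(2π)))·exp(−(18.2−11.95)²/(2·2.19²)) = 0.182165·exp(-4.07232) = 0.0031037
  L_C = (1/(4.33·√(2π)))·exp(−(18.2−16.38)²/(2·4.33²)) = 0.092134·exp(-0.08834) = 0.0843448
Prior × likelihood for each component:
  π_A·L_A = 0.34 × 0.000436183 = 0.000148302
  π_B·L_B = 0.33 × 0.0031037 = 0.00102422
  π_C·L_C = 0.33 × 0.0843448 = 0.0278338
Normaliser: 0.000148302 + 0.00102422 + 0.0278338 = 0.0290063
P(Subgroup C | the observation) = 0.0278338 / 0.0290063 ≈ 0.9596

0.9596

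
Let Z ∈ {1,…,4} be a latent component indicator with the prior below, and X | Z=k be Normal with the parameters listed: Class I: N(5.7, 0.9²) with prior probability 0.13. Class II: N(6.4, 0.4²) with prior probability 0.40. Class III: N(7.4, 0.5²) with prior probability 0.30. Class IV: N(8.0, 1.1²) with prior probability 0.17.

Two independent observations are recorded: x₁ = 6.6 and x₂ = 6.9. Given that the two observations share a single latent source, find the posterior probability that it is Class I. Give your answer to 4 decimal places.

0.0310

P(component k | x) = P(Z=k)·f_k(x) / marginal(x), where marginal(x) = Σ_j P(Z=j)·f_j(x).
Since both observations come from the same component, the likelihood for component k is f_k(x₁)·f_k(x₂).
  p_I = [(1/(0.9·√(2π)))·exp(−(6.6−5.7)²/(2·0.9²)) = 0.443269·exp(-0.50000) = 0.268856] × [0.182233] = 0.0489946
  p_II = [(1/(0.4·√(2π)))·exp(−(6.6−6.4)²/(2·0.4²)) = 0.997356·exp(-0.12500) = 0.880163] × [0.456623] = 0.401903
  p_III = [(1/(0.5·√(2π)))·exp(−(6.6−7.4)²/(2·0.5²)) = 0.797885·exp(-1.28000) = 0.221842] × [0.483941] = 0.107358
  p_IV = [(1/(1.1·√(2π)))·exp(−(6.6−8.0)²/(2·1.1²)) = 0.362675·exp(-0.80992) = 0.161352] × [0.219973] = 0.0354932
Weight by the priors:
  P(Z=I)·p_I = 0.13 × 0.0489946 = 0.0063693
  P(Z=II)·p_II = 0.40 × 0.401903 = 0.160761
  P(Z=III)·p_III = 0.30 × 0.107358 = 0.0322075
  P(Z=IV)·p_IV = 0.17 × 0.0354932 = 0.00603384
Sum: 0.0063693 + 0.160761 + 0.0322075 + 0.00603384 = 0.205372
P(Class I | x) ≈ 0.0310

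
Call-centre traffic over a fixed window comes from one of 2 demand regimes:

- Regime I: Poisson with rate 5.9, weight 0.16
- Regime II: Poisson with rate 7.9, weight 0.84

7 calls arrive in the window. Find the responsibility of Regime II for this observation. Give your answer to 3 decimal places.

0.846

By Bayes' theorem, P(k | x) = w_k f_k(x) / Σ_j w_j f_j(x).
Component likelihoods at x = 7 calls:
  L_I = e^(−5.9)·5.9^7/7! = 0.135268
  L_II = e^(−7.9)·7.9^7/7! = 0.141264
Multiply by the mixture weights:
  w_I·L_I = 0.16 × 0.135268 = 0.0216429
  w_II·L_II = 0.84 × 0.141264 = 0.118662
Denominator: 0.0216429 + 0.118662 = 0.140305
P(Regime II | data) ≈ 0.846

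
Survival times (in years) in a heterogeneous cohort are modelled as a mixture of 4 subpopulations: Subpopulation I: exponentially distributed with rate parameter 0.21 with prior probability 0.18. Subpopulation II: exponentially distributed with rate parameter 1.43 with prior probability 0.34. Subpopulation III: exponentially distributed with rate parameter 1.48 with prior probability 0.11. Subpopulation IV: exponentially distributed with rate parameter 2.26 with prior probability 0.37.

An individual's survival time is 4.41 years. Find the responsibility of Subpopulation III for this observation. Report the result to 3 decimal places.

0.015

Apply Bayes' rule: the posterior for each component is proportional to its prior times its likelihood at x.
Component likelihoods at x = 4.41 years:
  p_I = 0.21·e^(−0.21·4.41) = 0.21·e^(−0.9261) = 0.08318
  p_II = 1.43·e^(−1.43·4.41) = 1.43·e^(−6.3063) = 0.00260942
  p_III = 1.48·e^(−1.48·4.41) = 1.48·e^(−6.5268) = 0.00216625
  p_IV = 2.26·e^(−2.26·4.41) = 2.26·e^(−9.9666) = 0.000106089
Unnormalised posteriors:
  w_I·p_I = 0.18 × 0.08318 = 0.0149724
  w_II·p_II = 0.34 × 0.00260942 = 0.000887204
  w_III·p_III = 0.11 × 0.00216625 = 0.000238287
  w_IV·p_IV = 0.37 × 0.000106089 = 3.92528e-05
Denominator: 0.0149724 + 0.000887204 + 0.000238287 + 3.92528e-05 = 0.0161372
P(Subpopulation III | the observation) = 0.000238287 / 0.0161372 ≈ 0.015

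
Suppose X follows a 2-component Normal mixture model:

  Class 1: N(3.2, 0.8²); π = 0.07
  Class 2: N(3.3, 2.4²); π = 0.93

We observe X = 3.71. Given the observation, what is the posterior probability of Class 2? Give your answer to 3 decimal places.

The responsibility of component k is P(Z=k) f_k(x) divided by Σ_j P(Z=j) f_j(x).
Normal densities:
  f_1 = 0.406977
  f_2 = 0.163818
Multiply by the mixture weights:
  P(Z=1)·f_1 = 0.07 × 0.406977 = 0.0284884
  P(Z=2)·f_2 = 0.93 × 0.163818 = 0.152351
Evidence: 0.0284884 + 0.152351 = 0.180839
P(Class 2 | x) ≈ 0.842

0.842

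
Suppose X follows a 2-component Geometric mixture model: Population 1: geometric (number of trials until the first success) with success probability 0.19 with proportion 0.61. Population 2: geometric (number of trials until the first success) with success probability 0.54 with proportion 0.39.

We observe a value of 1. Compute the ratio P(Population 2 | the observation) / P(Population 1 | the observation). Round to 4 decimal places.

The posterior odds equal the prior odds times the likelihood ratio: (π_i/π_j)·(f_i(x)/f_j(x)).
Component likelihoods at x = 1:
  p_1 = 0.19
  p_2 = 0.54
Posterior odds = (π_2·p_2) / (π_1·p_1) = (0.39·0.54) / (0.61·0.19) = 0.2106 / 0.1159 ≈ 1.8171

1.8171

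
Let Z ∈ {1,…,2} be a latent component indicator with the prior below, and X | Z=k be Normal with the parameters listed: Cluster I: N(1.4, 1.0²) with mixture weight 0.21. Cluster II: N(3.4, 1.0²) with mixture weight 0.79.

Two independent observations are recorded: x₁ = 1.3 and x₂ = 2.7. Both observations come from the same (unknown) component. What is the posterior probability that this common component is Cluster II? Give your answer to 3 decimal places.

Posterior ∝ prior × likelihood, so P(k | x) ∝ P(Z=k) f_k(x); normalise over all components.
Since both observations come from the same component, the likelihood for component k is f_k(x₁)·f_k(x₂).
  p_I = [(1/(1.0·√(2π)))·exp(−(1.3−1.4)²/(2·1.0²)) = 0.398942·exp(-0.00500) = 0.396953] × [0.171369] = 0.0680252
  p_II = [(1/(1.0·√(2π)))·exp(−(1.3−3.4)²/(2·1.0²)) = 0.398942·exp(-2.20500) = 0.0439836] × [0.312254] = 0.0137341
Unnormalised posteriors:
  P(Z=I)·p_I = 0.21 × 0.0680252 = 0.0142853
  P(Z=II)·p_II = 0.79 × 0.0137341 = 0.0108499
Marginal: 0.0142853 + 0.0108499 = 0.0251352
So the posterior for Cluster II is 0.0108499 / 0.0251352 ≈ 0.432.

0.432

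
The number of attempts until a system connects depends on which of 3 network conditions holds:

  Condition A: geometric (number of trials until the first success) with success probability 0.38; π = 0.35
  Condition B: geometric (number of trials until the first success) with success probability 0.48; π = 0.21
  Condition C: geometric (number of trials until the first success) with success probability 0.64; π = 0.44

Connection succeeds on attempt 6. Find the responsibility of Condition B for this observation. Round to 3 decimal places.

P(component k | x) = π_k·f_k(x) / marginal(x), where marginal(x) = Σ_j π_j·f_j(x).
Evaluate each component's likelihood at the observed value:
  p_A = 0.38·(1−0.38)^5 = 0.38·0.0916133 = 0.034813
  p_B = 0.48·(1−0.48)^5 = 0.48·0.0380204 = 0.0182498
  p_C = 0.64·(1−0.64)^5 = 0.64·0.00604662 = 0.00386984
Multiply by the mixture weights:
  π_A·p_A = 0.35 × 0.034813 = 0.0121846
  π_B·p_B = 0.21 × 0.0182498 = 0.00383246
  π_C·p_C = 0.44 × 0.00386984 = 0.00170273
Marginal: 0.0121846 + 0.00383246 + 0.00170273 = 0.0177198
P(Condition B | data) ≈ 0.216

0.216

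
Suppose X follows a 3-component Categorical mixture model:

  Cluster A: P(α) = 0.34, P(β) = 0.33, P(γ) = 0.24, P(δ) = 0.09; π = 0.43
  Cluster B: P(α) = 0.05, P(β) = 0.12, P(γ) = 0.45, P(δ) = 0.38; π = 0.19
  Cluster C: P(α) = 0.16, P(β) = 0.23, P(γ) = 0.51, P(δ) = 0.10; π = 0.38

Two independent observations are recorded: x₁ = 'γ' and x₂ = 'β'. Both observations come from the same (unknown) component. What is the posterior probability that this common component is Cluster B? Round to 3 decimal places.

The responsibility of component k is w_k f_k(x) divided by Σ_j w_j f_j(x).
Since both observations come from the same component, the likelihood for component k is f_k(x₁)·f_k(x₂).
  L_A = [P(γ | comp) = 0.24] × [0.33] = 0.0792
  L_B = [P(γ | comp) = 0.45] × [0.12] = 0.054
  L_C = [P(γ | comp) = 0.51] × [0.23] = 0.1173
Unnormalised posteriors:
  w_A·L_A = 0.43 × 0.0792 = 0.034056
  w_B·L_B = 0.19 × 0.054 = 0.01026
  w_C·L_C = 0.38 × 0.1173 = 0.044574
Normaliser: 0.034056 + 0.01026 + 0.044574 = 0.08889
P(Cluster B | x) = 0.01026 / 0.08889 ≈ 0.115

0.115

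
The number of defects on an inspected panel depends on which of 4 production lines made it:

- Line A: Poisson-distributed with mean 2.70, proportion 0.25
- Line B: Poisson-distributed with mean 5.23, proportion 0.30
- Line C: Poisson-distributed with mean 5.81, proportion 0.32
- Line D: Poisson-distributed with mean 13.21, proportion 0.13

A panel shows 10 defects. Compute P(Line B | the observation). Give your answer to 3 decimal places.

Apply Bayes' rule: the posterior for each component is proportional to its prior times its likelihood at x.
Poisson probabilities:
  L_A = 0.000381311
  L_B = 0.0225888
  L_C = 0.0362032
  L_D = 0.0817024
Unnormalised posteriors:
  P(Z=A)·L_A = 0.25 × 0.000381311 = 9.53278e-05
  P(Z=B)·L_B = 0.30 × 0.0225888 = 0.00677665
  P(Z=C)·L_C = 0.32 × 0.0362032 = 0.011585
  P(Z=D)·L_D = 0.13 × 0.0817024 = 0.0106213
Sum: 9.53278e-05 + 0.00677665 + 0.011585 + 0.0106213 = 0.0290783
P(Line B | the observation) = 0.00677665 / 0.0290783 ≈ 0.233

0.233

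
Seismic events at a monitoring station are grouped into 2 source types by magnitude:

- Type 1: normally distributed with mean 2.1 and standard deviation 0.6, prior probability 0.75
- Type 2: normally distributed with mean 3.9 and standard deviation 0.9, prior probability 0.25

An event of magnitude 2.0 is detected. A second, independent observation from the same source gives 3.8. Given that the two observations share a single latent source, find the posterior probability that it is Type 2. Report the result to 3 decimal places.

By Bayes' theorem, P(k | x) = π_k f_k(x) / Σ_j π_j f_j(x).
Since both observations come from the same component, the likelihood for component k is f_k(x₁)·f_k(x₂).
  L_1 = [0.655733] × [0.0120102] = 0.00787546
  L_2 = [0.0477406] × [0.440541] = 0.0210317
Prior × likelihood for each component:
  π_1·L_1 = 0.75 × 0.00787546 = 0.0059066
  π_2·L_2 = 0.25 × 0.0210317 = 0.00525793
Normaliser: 0.0059066 + 0.00525793 = 0.0111645
P(Type 2 | data) = 0.00525793 / 0.0111645 ≈ 0.471

0.471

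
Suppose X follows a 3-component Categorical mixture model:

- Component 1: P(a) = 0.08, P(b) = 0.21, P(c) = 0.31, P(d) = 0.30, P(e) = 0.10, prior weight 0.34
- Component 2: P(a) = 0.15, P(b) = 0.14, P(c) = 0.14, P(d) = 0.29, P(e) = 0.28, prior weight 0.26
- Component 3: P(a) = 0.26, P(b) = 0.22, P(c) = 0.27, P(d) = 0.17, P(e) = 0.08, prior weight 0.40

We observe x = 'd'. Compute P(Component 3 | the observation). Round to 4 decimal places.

The responsibility of component k is π_k f_k(x) divided by Σ_j π_j f_j(x).
Component likelihoods at x = 'd':
  p_1 = P(d | comp) = 0.30
  p_2 = P(d | comp) = 0.29
  p_3 = P(d | comp) = 0.17
Weight by the priors:
  π_1·p_1 = 0.34 × 0.3 = 0.102
  π_2·p_2 = 0.26 × 0.29 = 0.0754
  π_3·p_3 = 0.40 × 0.17 = 0.068
Sum: 0.102 + 0.0754 + 0.068 = 0.2454
Responsibility of Component 3: 0.068 / 0.2454 ≈ 0.2771

0.2771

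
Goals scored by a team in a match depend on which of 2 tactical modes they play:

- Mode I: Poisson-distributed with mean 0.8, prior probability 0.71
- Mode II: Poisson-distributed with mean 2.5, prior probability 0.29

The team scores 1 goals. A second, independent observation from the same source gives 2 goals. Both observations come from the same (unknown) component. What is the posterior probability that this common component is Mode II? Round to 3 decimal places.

0.294

The responsibility of component k is P(Z=k) f_k(x) divided by Σ_j P(Z=j) f_j(x).
Since both observations come from the same component, the likelihood for component k is f_k(x₁)·f_k(x₂).
  p_I = [e^(−0.8)·0.8^1/1! = 0.359463] × [0.143785] = 0.0516855
  p_II = [e^(−2.5)·2.5^1/1! = 0.205212] × [0.256516] = 0.0526402
Multiply by the mixture weights:
  P(Z=I)·p_I = 0.71 × 0.0516855 = 0.0366967
  P(Z=II)·p_II = 0.29 × 0.0526402 = 0.0152657
Denominator: 0.0366967 + 0.0152657 = 0.0519624
P(Mode II | x) ≈ 0.294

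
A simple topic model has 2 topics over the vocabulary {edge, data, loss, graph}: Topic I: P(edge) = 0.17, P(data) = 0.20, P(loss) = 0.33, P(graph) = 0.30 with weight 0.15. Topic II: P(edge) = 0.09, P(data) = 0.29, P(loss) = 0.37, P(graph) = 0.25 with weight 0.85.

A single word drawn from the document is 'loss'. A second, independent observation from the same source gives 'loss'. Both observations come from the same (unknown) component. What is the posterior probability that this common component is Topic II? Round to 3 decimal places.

0.877

By Bayes' theorem, P(k | x) = P(Z=k) f_k(x) / Σ_j P(Z=j) f_j(x).
Since both observations come from the same component, the likelihood for component k is f_k(x₁)·f_k(x₂).
  f_I = [0.33] × [0.33] = 0.1089
  f_II = [0.37] × [0.37] = 0.1369
Multiply by the mixture weights:
  P(Z=I)·f_I = 0.15 × 0.1089 = 0.016335
  P(Z=II)·f_II = 0.85 × 0.1369 = 0.116365
Evidence: 0.016335 + 0.116365 = 0.1327
P(Topic II | x₁,x₂) = 0.116365 / 0.1327 ≈ 0.877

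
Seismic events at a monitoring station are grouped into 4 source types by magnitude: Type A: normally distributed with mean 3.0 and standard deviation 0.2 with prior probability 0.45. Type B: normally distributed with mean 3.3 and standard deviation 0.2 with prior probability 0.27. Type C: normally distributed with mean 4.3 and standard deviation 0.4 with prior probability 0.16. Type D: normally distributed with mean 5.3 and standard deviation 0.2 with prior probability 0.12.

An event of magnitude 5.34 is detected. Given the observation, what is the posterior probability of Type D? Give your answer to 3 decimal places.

By Bayes' theorem, P(k | x) = w_k f_k(x) / Σ_j w_j f_j(x).
Evaluate each component's likelihood at the observed value:
  p_A = 3.75486e-30
  p_B = 5.10365e-23
  p_C = 0.0339574
  p_D = 1.95521
Multiply by the mixture weights:
  w_A·p_A = 0.45 × 3.75486e-30 = 1.68969e-30
  w_B·p_B = 0.27 × 5.10365e-23 = 1.37799e-23
  w_C·p_C = 0.16 × 0.0339574 = 0.00543319
  w_D·p_D = 0.12 × 1.95521 = 0.234626
Denominator: 1.68969e-30 + 1.37799e-23 + 0.00543319 + 0.234626 = 0.240059
Responsibility of Type D: 0.234626 / 0.240059 ≈ 0.977

0.977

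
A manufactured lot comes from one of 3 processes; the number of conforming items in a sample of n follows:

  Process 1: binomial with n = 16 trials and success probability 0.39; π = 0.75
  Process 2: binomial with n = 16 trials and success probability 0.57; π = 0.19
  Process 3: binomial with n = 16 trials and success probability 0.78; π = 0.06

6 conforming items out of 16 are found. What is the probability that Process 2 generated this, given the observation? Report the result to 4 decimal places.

By Bayes' theorem, P(k | x) = w_k f_k(x) / Σ_j w_j f_j(x).
Evaluate each component's likelihood at the observed value:
  p_1 = C(16,6)·0.39^6·0.61^10 = 8008·0.00351874·0.00713343 = 0.201006
  p_2 = C(16,6)·0.57^6·0.43^10 = 8008·0.0342964·0.000216115 = 0.0593551
  p_3 = C(16,6)·0.78^6·0.22^10 = 8008·0.2252·2.65599e-07 = 0.000478981
Prior × likelihood for each component:
  w_1·p_1 = 0.75 × 0.201006 = 0.150755
  w_2·p_2 = 0.19 × 0.0593551 = 0.0112775
  w_3·p_3 = 0.06 × 0.000478981 = 2.87389e-05
Marginal: 0.150755 + 0.0112775 + 2.87389e-05 = 0.162061
P(Process 2 | the observation) ≈ 0.0696

0.0696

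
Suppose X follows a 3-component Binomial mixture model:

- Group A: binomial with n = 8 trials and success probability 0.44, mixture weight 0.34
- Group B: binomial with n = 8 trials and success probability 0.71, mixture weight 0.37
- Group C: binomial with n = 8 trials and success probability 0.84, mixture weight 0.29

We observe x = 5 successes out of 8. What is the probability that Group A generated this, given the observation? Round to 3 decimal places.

0.317

By Bayes' theorem, P(k | x) = π_k f_k(x) / Σ_j π_j f_j(x).
Component likelihoods at x = 5 successes out of 8:
  L_A = 0.162187
  L_B = 0.246419
  L_C = 0.0959278
Prior × likelihood for each component:
  π_A·L_A = 0.34 × 0.162187 = 0.0551435
  π_B·L_B = 0.37 × 0.246419 = 0.0911749
  π_C·L_C = 0.29 × 0.0959278 = 0.0278191
Marginal: 0.0551435 + 0.0911749 + 0.0278191 = 0.174138
Responsibility of Group A: 0.0551435 / 0.174138 ≈ 0.317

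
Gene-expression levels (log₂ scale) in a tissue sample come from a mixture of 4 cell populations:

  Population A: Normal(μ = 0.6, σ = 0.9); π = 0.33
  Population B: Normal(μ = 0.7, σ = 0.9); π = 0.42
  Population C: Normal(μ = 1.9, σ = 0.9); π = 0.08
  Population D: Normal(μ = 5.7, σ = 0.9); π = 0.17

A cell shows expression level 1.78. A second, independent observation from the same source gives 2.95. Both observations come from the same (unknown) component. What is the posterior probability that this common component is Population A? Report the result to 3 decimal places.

Apply Bayes' rule: the posterior for each component is proportional to its prior times its likelihood at x.
Since both observations come from the same component, the likelihood for component k is f_k(x₁)·f_k(x₂).
  L_A = [0.187667] × [0.0146615] = 0.00275149
  L_B = [0.215762] × [0.0194759] = 0.00420216
  L_C = [0.439346] × [0.224443] = 0.0986082
  L_D = [3.36664e-05] × [0.00416188] = 1.40116e-07
Weight by the priors:
  P(Z=A)·L_A = 0.33 × 0.00275149 = 0.000907992
  P(Z=B)·L_B = 0.42 × 0.00420216 = 0.00176491
  P(Z=C)·L_C = 0.08 × 0.0986082 = 0.00788866
  P(Z=D)·L_D = 0.17 × 1.40116e-07 = 2.38197e-08
Evidence: 0.000907992 + 0.00176491 + 0.00788866 + 2.38197e-08 = 0.0105616
So the posterior for Population A is 0.000907992 / 0.0105616 ≈ 0.086.

0.086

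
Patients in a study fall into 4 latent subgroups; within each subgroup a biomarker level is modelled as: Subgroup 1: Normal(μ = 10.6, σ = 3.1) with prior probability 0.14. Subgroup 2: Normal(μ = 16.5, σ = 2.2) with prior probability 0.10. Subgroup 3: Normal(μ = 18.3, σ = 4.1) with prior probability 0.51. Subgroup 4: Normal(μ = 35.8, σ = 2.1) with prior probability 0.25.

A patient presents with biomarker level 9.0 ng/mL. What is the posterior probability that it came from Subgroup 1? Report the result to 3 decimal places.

0.804

Apply Bayes' rule: the posterior for each component is proportional to its prior times its likelihood at x.
Component likelihoods at x = 9.0 ng/mL:
  L_1 = 0.112643
  L_2 = 0.00054303
  L_3 = 0.00742798
  L_4 = 8.17979e-37
Multiply by the mixture weights:
  π_1·L_1 = 0.14 × 0.112643 = 0.01577
  π_2·L_2 = 0.10 × 0.00054303 = 5.4303e-05
  π_3·L_3 = 0.51 × 0.00742798 = 0.00378827
  π_4·L_4 = 0.25 × 8.17979e-37 = 2.04495e-37
Marginal: 0.01577 + 5.4303e-05 + 0.00378827 + 2.04495e-37 = 0.0196125
P(Subgroup 1 | data) ≈ 0.804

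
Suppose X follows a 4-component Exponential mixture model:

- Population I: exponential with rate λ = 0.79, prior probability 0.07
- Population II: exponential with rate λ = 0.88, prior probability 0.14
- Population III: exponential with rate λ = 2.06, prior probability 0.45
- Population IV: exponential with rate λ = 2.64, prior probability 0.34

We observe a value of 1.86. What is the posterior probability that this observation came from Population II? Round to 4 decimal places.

The responsibility of component k is π_k f_k(x) divided by Σ_j π_j f_j(x).
Component likelihoods at x = 1.86:
  L_I = 0.18175
  L_II = 0.17125
  L_III = 0.0446503
  L_IV = 0.0194556
Weight by the priors:
  π_I·L_I = 0.07 × 0.18175 = 0.0127225
  π_II·L_II = 0.14 × 0.17125 = 0.0239749
  π_III·L_III = 0.45 × 0.0446503 = 0.0200926
  π_IV·L_IV = 0.34 × 0.0194556 = 0.0066149
Sum: 0.0127225 + 0.0239749 + 0.0200926 + 0.0066149 = 0.063405
Responsibility of Population II: 0.0239749 / 0.063405 ≈ 0.3781

0.3781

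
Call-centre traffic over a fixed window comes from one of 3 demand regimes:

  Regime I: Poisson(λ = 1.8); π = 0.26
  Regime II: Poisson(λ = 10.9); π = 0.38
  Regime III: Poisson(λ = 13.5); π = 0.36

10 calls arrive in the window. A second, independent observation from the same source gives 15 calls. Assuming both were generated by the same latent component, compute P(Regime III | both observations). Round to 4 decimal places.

By Bayes' theorem, P(k | x) = π_k f_k(x) / Σ_j π_j f_j(x).
Since both observations come from the same component, the likelihood for component k is f_k(x₁)·f_k(x₂).
  f_I = [1.62642e-05] × [8.52821e-10] = 1.38704e-14
  f_II = [0.120418] × [0.0514148] = 0.00619128
  f_III = [0.0759625] × [0.0945217] = 0.0071801
Prior × likelihood for each component:
  π_I·f_I = 0.26 × 1.38704e-14 = 3.60631e-15
  π_II·f_II = 0.38 × 0.00619128 = 0.00235268
  π_III·f_III = 0.36 × 0.0071801 = 0.00258484
Sum: 3.60631e-15 + 0.00235268 + 0.00258484 = 0.00493752
P(Regime III | data) ≈ 0.5235

0.5235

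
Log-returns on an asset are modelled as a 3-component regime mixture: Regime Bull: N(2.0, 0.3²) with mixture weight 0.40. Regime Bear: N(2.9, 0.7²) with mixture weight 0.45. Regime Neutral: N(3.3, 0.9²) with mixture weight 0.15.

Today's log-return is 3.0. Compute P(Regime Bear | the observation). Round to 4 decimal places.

By Bayes' theorem, P(k | x) = π_k f_k(x) / Σ_j π_j f_j(x).
Component likelihoods at x = 3.0:
  L_Bull = 0.00514093
  L_Bear = 0.564132
  L_Neutral = 0.419315
Prior × likelihood for each component:
  π_Bull·L_Bull = 0.40 × 0.00514093 = 0.00205637
  π_Bear·L_Bear = 0.45 × 0.564132 = 0.253859
  π_Neutral·L_Neutral = 0.15 × 0.419315 = 0.0628972
Evidence: 0.00205637 + 0.253859 + 0.0628972 = 0.318813
P(Regime Bear | 3.0) ≈ 0.7963

0.7963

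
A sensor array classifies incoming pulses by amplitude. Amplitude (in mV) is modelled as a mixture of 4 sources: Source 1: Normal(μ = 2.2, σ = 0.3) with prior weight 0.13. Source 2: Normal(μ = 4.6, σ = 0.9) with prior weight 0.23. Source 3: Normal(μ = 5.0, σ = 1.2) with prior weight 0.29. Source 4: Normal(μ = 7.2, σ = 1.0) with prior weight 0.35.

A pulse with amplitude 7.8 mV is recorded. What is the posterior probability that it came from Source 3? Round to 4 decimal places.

0.0515

Apply Bayes' rule: the posterior for each component is proportional to its prior times its likelihood at x.
Normal densities:
  f_1 = (1/(0.3·√(2π)))·exp(−(7.8−2.2)²/(2·0.3²)) = 1.329808·exp(-174.22222) = 2.88429e-76
  f_2 = (1/(0.9·√(2π)))·exp(−(7.8−4.6)²/(2·0.9²)) = 0.443269·exp(-6.32099) = 0.000797072
  f_3 = (1/(1.2·√(2π)))·exp(−(7.8−5.0)²/(2·1.2²)) = 0.332452·exp(-2.72222) = 0.0218516
  f_4 = (1/(1.0·√(2π)))·exp(−(7.8−7.2)²/(2·1.0²)) = 0.398942·exp(-0.18000) = 0.333225
Multiply by the mixture weights:
  P(Z=1)·f_1 = 0.13 × 2.88429e-76 = 3.74958e-77
  P(Z=2)·f_2 = 0.23 × 0.000797072 = 0.000183327
  P(Z=3)·f_3 = 0.29 × 0.0218516 = 0.00633696
  P(Z=4)·f_4 = 0.35 × 0.333225 = 0.116629
Denominator: 3.74958e-77 + 0.000183327 + 0.00633696 + 0.116629 = 0.123149
Responsibility of Source 3: 0.00633696 / 0.123149 ≈ 0.0515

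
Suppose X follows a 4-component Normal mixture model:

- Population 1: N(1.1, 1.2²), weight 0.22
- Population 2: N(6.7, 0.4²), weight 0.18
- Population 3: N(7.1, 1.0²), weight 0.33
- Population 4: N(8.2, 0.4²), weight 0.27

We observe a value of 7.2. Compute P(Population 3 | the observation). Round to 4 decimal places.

Apply Bayes' rule: the posterior for each component is proportional to its prior times its likelihood at x.
Component likelihoods at x = 7.2:
  L_1 = (1/(1.2·√(2π)))·exp(−(7.2−1.1)²/(2·1.2²)) = 0.332452·exp(-12.92014) = 8.13924e-07
  L_2 = (1/(0.4·√(2π)))·exp(−(7.2−6.7)²/(2·0.4²)) = 0.997356·exp(-0.78125) = 0.456623
  L_3 = (1/(1.0·√(2π)))·exp(−(7.2−7.1)²/(2·1.0²)) = 0.398942·exp(-0.00500) = 0.396953
  L_4 = (1/(0.4·√(2π)))·exp(−(7.2−8.2)²/(2·0.4²)) = 0.997356·exp(-3.12500) = 0.0438208
Unnormalised posteriors:
  π_1·L_1 = 0.22 × 8.13924e-07 = 1.79063e-07
  π_2·L_2 = 0.18 × 0.456623 = 0.0821921
  π_3·L_3 = 0.33 × 0.396953 = 0.130994
  π_4·L_4 = 0.27 × 0.0438208 = 0.0118316
Sum: 1.79063e-07 + 0.0821921 + 0.130994 + 0.0118316 = 0.225018
P(Population 3 | x) ≈ 0.5821

0.5821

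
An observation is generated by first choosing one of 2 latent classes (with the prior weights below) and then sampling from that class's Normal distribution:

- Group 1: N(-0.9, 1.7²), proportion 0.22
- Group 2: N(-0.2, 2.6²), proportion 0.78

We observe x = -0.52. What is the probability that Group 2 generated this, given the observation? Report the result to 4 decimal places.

0.7023

Apply Bayes' rule: the posterior for each component is proportional to its prior times its likelihood at x.
Normal densities:
  p_1 = (1/(1.7·√(2π)))·exp(−(-0.52−-0.9)²/(2·1.7²)) = 0.234672·exp(-0.02498) = 0.228882
  p_2 = (1/(2.6·√(2π)))·exp(−(-0.52−-0.2)²/(2·2.6²)) = 0.153439·exp(-0.00757) = 0.152282
Weight by the priors:
  π_1·p_1 = 0.22 × 0.228882 = 0.050354
  π_2·p_2 = 0.78 × 0.152282 = 0.11878
Evidence: 0.050354 + 0.11878 = 0.169134
So the posterior for Group 2 is 0.11878 / 0.169134 ≈ 0.7023.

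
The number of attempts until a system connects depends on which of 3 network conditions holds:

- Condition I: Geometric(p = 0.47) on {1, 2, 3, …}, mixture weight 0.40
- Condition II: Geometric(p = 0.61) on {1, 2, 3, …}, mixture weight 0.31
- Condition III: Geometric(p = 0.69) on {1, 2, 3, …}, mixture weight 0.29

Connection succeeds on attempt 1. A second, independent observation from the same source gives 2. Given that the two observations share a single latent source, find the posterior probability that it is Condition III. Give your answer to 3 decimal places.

0.318

P(component k | x) = w_k·f_k(x) / marginal(x), where marginal(x) = Σ_j w_j·f_j(x).
Since both observations come from the same component, the likelihood for component k is f_k(x₁)·f_k(x₂).
  p_I = [0.47·(1−0.47)^0 = 0.47·1 = 0.47] × [0.2491] = 0.117077
  p_II = [0.61·(1−0.61)^0 = 0.61·1 = 0.61] × [0.2379] = 0.145119
  p_III = [0.69·(1−0.69)^0 = 0.69·1 = 0.69] × [0.2139] = 0.147591
Weight by the priors:
  w_I·p_I = 0.40 × 0.117077 = 0.0468308
  w_II·p_II = 0.31 × 0.145119 = 0.0449869
  w_III·p_III = 0.29 × 0.147591 = 0.0428014
Marginal: 0.0468308 + 0.0449869 + 0.0428014 = 0.134619
P(Condition III | x) = 0.0428014 / 0.134619 ≈ 0.318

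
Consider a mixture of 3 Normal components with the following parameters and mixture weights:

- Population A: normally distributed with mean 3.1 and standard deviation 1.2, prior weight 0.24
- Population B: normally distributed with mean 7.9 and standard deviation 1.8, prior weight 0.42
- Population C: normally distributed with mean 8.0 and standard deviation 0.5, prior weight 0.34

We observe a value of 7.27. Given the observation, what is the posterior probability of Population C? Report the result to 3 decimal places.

0.516

By Bayes' theorem, P(k | x) = P(Z=k) f_k(x) / Σ_j P(Z=j) f_j(x).
Component likelihoods at x = 7.27:
  f_A = (1/(1.2·√(2π)))·exp(−(7.27−3.1)²/(2·1.2²)) = 0.332452·exp(-6.03781) = 0.000793488
  f_B = (1/(1.8·√(2π)))·exp(−(7.27−7.9)²/(2·1.8²)) = 0.221635·exp(-0.06125) = 0.208467
  f_C = (1/(0.5·√(2π)))·exp(−(7.27−8.0)²/(2·0.5²)) = 0.797885·exp(-1.06580) = 0.274833
Weight by the priors:
  P(Z=A)·f_A = 0.24 × 0.000793488 = 0.000190437
  P(Z=B)·f_B = 0.42 × 0.208467 = 0.0875561
  P(Z=C)·f_C = 0.34 × 0.274833 = 0.0934432
Evidence: 0.000190437 + 0.0875561 + 0.0934432 = 0.18119
So the posterior for Population C is 0.0934432 / 0.18119 ≈ 0.516.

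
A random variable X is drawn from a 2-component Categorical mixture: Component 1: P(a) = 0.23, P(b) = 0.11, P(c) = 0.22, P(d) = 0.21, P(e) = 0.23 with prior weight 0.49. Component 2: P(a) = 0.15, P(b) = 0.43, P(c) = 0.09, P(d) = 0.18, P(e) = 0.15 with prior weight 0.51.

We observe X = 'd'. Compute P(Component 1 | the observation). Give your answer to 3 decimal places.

Apply Bayes' rule: the posterior for each component is proportional to its prior times its likelihood at x.
Component likelihoods at x = 'd':
  L_1 = P(d | comp) = 0.21
  L_2 = P(d | comp) = 0.18
Multiply by the mixture weights:
  P(Z=1)·L_1 = 0.49 × 0.21 = 0.1029
  P(Z=2)·L_2 = 0.51 × 0.18 = 0.0918
Normaliser: 0.1029 + 0.0918 = 0.1947
P(Component 1 | x) ≈ 0.529

0.529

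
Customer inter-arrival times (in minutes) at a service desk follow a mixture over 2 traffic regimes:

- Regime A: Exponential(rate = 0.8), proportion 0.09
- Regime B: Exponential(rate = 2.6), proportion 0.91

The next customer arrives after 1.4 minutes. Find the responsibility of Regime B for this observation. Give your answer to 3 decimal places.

0.726

Apply Bayes' rule: the posterior for each component is proportional to its prior times its likelihood at x.
Exponential densities:
  L_A = 0.261024
  L_B = 0.0682561
Weight by the priors:
  P(Z=A)·L_A = 0.09 × 0.261024 = 0.0234921
  P(Z=B)·L_B = 0.91 × 0.0682561 = 0.062113
Evidence: 0.0234921 + 0.062113 = 0.0856052
P(Regime B | the observation) ≈ 0.726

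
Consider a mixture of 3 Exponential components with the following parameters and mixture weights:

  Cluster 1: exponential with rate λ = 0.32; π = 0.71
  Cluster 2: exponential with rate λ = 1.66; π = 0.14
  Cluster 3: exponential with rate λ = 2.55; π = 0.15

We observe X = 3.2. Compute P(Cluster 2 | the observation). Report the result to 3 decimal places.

0.014

The responsibility of component k is w_k f_k(x) divided by Σ_j w_j f_j(x).
Component likelihoods at x = 3.2:
  p_1 = 0.32·e^(−0.32·3.2) = 0.32·e^(−1.0240) = 0.11493
  p_2 = 1.66·e^(−1.66·3.2) = 1.66·e^(−5.3120) = 0.00818721
  p_3 = 2.55·e^(−2.55·3.2) = 2.55·e^(−8.1600) = 0.000728949
Multiply by the mixture weights:
  w_1·p_1 = 0.71 × 0.11493 = 0.0816001
  w_2·p_2 = 0.14 × 0.00818721 = 0.00114621
  w_3·p_3 = 0.15 × 0.000728949 = 0.000109342
Marginal: 0.0816001 + 0.00114621 + 0.000109342 = 0.0828557
P(Cluster 2 | 3.2) = 0.00114621 / 0.0828557 ≈ 0.014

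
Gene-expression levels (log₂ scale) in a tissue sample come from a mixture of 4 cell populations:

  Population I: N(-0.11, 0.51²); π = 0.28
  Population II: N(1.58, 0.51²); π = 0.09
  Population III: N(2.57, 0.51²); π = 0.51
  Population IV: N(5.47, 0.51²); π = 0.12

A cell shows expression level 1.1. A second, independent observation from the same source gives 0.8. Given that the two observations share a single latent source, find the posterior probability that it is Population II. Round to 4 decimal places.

Apply Bayes' rule: the posterior for each component is proportional to its prior times its likelihood at x.
Since both observations come from the same component, the likelihood for component k is f_k(x₁)·f_k(x₂).
  f_I = [0.0468836] × [0.159218] = 0.0074647
  f_II = [0.502329] × [0.242891] = 0.122011
  f_III = [0.0122826] × [0.00189586] = 2.3286e-05
  f_IV = [8.91437e-17] × [4.85231e-19] = 4.32553e-35
Unnormalised posteriors:
  π_I·f_I = 0.28 × 0.0074647 = 0.00209012
  π_II·f_II = 0.09 × 0.122011 = 0.010981
  π_III·f_III = 0.51 × 2.3286e-05 = 1.18759e-05
  π_IV·f_IV = 0.12 × 4.32553e-35 = 5.19063e-36
Normaliser: 0.00209012 + 0.010981 + 1.18759e-05 + 5.19063e-36 = 0.013083
P(Population II | x₁,x₂) ≈ 0.8393

0.8393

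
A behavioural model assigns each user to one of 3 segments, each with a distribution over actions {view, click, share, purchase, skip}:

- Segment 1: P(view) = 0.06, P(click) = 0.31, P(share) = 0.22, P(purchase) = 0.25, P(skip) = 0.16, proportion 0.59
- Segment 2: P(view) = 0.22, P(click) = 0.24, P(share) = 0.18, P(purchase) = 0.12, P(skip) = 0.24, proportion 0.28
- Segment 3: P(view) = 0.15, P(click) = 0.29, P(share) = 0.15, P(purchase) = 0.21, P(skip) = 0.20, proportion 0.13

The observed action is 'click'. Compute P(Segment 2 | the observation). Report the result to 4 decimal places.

The responsibility of component k is w_k f_k(x) divided by Σ_j w_j f_j(x).
Component likelihoods at x = 'click':
  f_1 = P(click | comp) = 0.31
  f_2 = P(click | comp) = 0.24
  f_3 = P(click | comp) = 0.29
Weight by the priors:
  w_1·f_1 = 0.59 × 0.31 = 0.1829
  w_2·f_2 = 0.28 × 0.24 = 0.0672
  w_3·f_3 = 0.13 × 0.29 = 0.0377
Denominator: 0.1829 + 0.0672 + 0.0377 = 0.2878
Responsibility of Segment 2: 0.0672 / 0.2878 ≈ 0.2335

0.2335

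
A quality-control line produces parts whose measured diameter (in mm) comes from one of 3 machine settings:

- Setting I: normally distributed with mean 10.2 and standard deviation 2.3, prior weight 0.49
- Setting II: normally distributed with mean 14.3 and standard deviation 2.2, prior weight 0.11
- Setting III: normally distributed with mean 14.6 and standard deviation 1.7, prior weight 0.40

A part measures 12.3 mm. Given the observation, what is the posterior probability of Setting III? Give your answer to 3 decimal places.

0.352

The responsibility of component k is π_k f_k(x) divided by Σ_j π_j f_j(x).
Evaluate each component's likelihood at the observed value:
  p_I = (1/(2.3·√(2π)))·exp(−(12.3−10.2)²/(2·2.3²)) = 0.173453·exp(-0.41682) = 0.114329
  p_II = (1/(2.2·√(2π)))·exp(−(12.3−14.3)²/(2·2.2²)) = 0.181337·exp(-0.41322) = 0.119957
  p_III = (1/(1.7·√(2π)))·exp(−(12.3−14.6)²/(2·1.7²)) = 0.234672·exp(-0.91522) = 0.0939689
Prior × likelihood for each component:
  π_I·p_I = 0.49 × 0.114329 = 0.0560214
  π_II·p_II = 0.11 × 0.119957 = 0.0131953
  π_III·p_III = 0.40 × 0.0939689 = 0.0375875
Normaliser: 0.0560214 + 0.0131953 + 0.0375875 = 0.106804
P(Setting III | the observation) ≈ 0.352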